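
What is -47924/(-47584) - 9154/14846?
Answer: 34486971/88304008 ≈ 0.39055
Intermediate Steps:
-47924/(-47584) - 9154/14846 = -47924*(-1/47584) - 9154*1/14846 = 11981/11896 - 4577/7423 = 34486971/88304008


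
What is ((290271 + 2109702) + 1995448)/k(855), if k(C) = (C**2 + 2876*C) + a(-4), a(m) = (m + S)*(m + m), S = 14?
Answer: 4395421/3189925 ≈ 1.3779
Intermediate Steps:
a(m) = 2*m*(14 + m) (a(m) = (m + 14)*(m + m) = (14 + m)*(2*m) = 2*m*(14 + m))
k(C) = -80 + C**2 + 2876*C (k(C) = (C**2 + 2876*C) + 2*(-4)*(14 - 4) = (C**2 + 2876*C) + 2*(-4)*10 = (C**2 + 2876*C) - 80 = -80 + C**2 + 2876*C)
((290271 + 2109702) + 1995448)/k(855) = ((290271 + 2109702) + 1995448)/(-80 + 855**2 + 2876*855) = (2399973 + 1995448)/(-80 + 731025 + 2458980) = 4395421/3189925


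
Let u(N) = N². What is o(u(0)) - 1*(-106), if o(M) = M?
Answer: 106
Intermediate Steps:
o(u(0)) - 1*(-106) = 0² - 1*(-106) = 0 + 106 = 106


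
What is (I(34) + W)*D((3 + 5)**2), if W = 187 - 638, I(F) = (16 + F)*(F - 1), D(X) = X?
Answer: 76736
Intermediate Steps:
I(F) = (-1 + F)*(16 + F) (I(F) = (16 + F)*(-1 + F) = (-1 + F)*(16 + F))
W = -451
(I(34) + W)*D((3 + 5)**2) = ((-16 + 34**2 + 15*34) - 451)*(3 + 5)**2 = ((-16 + 1156 + 510) - 451)*8**2 = (1650 - 451)*64 = 1199*64 = 76736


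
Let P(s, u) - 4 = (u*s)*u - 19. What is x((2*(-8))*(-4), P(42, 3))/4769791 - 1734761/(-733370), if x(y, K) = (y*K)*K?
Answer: 14459115022871/3498021625670 ≈ 4.1335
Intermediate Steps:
P(s, u) = -15 + s*u**2 (P(s, u) = 4 + ((u*s)*u - 19) = 4 + ((s*u)*u - 19) = 4 + (s*u**2 - 19) = 4 + (-19 + s*u**2) = -15 + s*u**2)
x(y, K) = y*K**2 (x(y, K) = (K*y)*K = y*K**2)
x((2*(-8))*(-4), P(42, 3))/4769791 - 1734761/(-733370) = (((2*(-8))*(-4))*(-15 + 42*3**2)**2)/4769791 - 1734761/(-733370) = ((-16*(-4))*(-15 + 42*9)**2)*(1/4769791) - 1734761*(-1/733370) = (64*(-15 + 378)**2)*(1/4769791) + 1734761/733370 = (64*363**2)*(1/4769791) + 1734761/733370 = (64*131769)*(1/4769791) + 1734761/733370 = 8433216*(1/4769791) + 1734761/733370 = 8433216/4769791 + 1734761/733370 = 14459115022871/3498021625670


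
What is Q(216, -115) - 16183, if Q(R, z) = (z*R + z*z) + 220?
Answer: -27578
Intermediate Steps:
Q(R, z) = 220 + z² + R*z (Q(R, z) = (R*z + z²) + 220 = (z² + R*z) + 220 = 220 + z² + R*z)
Q(216, -115) - 16183 = (220 + (-115)² + 216*(-115)) - 16183 = (220 + 13225 - 24840) - 16183 = -11395 - 16183 = -27578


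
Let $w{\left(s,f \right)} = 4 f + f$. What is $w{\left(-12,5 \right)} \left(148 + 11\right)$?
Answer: $3975$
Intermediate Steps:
$w{\left(s,f \right)} = 5 f$
$w{\left(-12,5 \right)} \left(148 + 11\right) = 5 \cdot 5 \left(148 + 11\right) = 25 \cdot 159 = 3975$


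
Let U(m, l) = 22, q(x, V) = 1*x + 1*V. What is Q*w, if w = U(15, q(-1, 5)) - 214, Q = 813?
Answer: -156096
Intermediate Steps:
q(x, V) = V + x (q(x, V) = x + V = V + x)
w = -192 (w = 22 - 214 = -192)
Q*w = 813*(-192) = -156096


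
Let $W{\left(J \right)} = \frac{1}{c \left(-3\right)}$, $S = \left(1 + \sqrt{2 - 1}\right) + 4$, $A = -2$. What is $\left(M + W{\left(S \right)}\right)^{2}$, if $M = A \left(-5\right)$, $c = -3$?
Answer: $\frac{8281}{81} \approx 102.23$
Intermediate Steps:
$S = 6$ ($S = \left(1 + \sqrt{1}\right) + 4 = \left(1 + 1\right) + 4 = 2 + 4 = 6$)
$W{\left(J \right)} = \frac{1}{9}$ ($W{\left(J \right)} = \frac{1}{\left(-3\right) \left(-3\right)} = \frac{1}{9}$)
$M = 10$ ($M = \left(-2\right) \left(-5\right) = 10$)
$\left(M + W{\left(S \right)}\right)^{2} = \left(10 + \frac{1}{9}\right)^{2} = \left(\frac{91}{9}\right)^{2} = \frac{8281}{81}$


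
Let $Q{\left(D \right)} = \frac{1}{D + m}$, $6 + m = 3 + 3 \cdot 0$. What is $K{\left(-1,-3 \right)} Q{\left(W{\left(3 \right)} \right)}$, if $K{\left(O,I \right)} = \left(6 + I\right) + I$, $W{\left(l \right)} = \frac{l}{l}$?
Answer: $0$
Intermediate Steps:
$m = -3$ ($m = -6 + \left(3 + 3 \cdot 0\right) = -6 + \left(3 + 0\right) = -6 + 3 = -3$)
$W{\left(l \right)} = 1$
$K{\left(O,I \right)} = 6 + 2 I$
$Q{\left(D \right)} = \frac{1}{-3 + D}$ ($Q{\left(D \right)} = \frac{1}{D - 3} = \frac{1}{-3 + D}$)
$K{\left(-1,-3 \right)} Q{\left(W{\left(3 \right)} \right)} = \frac{6 + 2 \left(-3\right)}{-3 + 1} = \frac{6 - 6}{-2} = 0 \left(- \frac{1}{2}\right) = 0$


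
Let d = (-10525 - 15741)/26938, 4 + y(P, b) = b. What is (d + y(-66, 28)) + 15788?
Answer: 212958695/13469 ≈ 15811.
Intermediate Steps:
y(P, b) = -4 + b
d = -13133/13469 (d = -26266*1/26938 = -13133/13469 ≈ -0.97505)
(d + y(-66, 28)) + 15788 = (-13133/13469 + (-4 + 28)) + 15788 = (-13133/13469 + 24) + 15788 = 310123/13469 + 15788 = 212958695/13469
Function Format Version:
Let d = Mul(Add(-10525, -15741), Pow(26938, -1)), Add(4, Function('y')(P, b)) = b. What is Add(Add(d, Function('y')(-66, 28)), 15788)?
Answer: Rational(212958695, 13469) ≈ 15811.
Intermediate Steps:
Function('y')(P, b) = Add(-4, b)
d = Rational(-13133, 13469) (d = Mul(-26266, Rational(1, 26938)) = Rational(-13133, 13469) ≈ -0.97505)
Add(Add(d, Function('y')(-66, 28)), 15788) = Add(Add(Rational(-13133, 13469), Add(-4, 28)), 15788) = Add(Add(Rational(-13133, 13469), 24), 15788) = Add(Rational(310123, 13469), 15788) = Rational(212958695, 13469)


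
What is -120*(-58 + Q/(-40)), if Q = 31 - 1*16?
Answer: 7005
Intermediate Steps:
Q = 15 (Q = 31 - 16 = 15)
-120*(-58 + Q/(-40)) = -120*(-58 + 15/(-40)) = -120*(-58 + 15*(-1/40)) = -120*(-58 - 3/8) = -120*(-467/8) = 7005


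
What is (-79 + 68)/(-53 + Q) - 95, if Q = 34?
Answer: -1794/19 ≈ -94.421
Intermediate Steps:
(-79 + 68)/(-53 + Q) - 95 = (-79 + 68)/(-53 + 34) - 95 = -11/(-19) - 95 = -11*(-1/19) - 95 = 11/19 - 95 = -1794/19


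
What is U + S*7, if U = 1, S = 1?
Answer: 8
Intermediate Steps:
U + S*7 = 1 + 1*7 = 1 + 7 = 8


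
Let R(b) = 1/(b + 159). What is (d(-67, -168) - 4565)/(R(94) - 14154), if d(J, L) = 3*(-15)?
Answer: 1166330/3580961 ≈ 0.32570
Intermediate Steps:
R(b) = 1/(159 + b)
d(J, L) = -45
(d(-67, -168) - 4565)/(R(94) - 14154) = (-45 - 4565)/(1/(159 + 94) - 14154) = -4610/(1/253 - 14154) = -4610/(-3580961/253) = -4610*(-253/3580961) = 1166330/3580961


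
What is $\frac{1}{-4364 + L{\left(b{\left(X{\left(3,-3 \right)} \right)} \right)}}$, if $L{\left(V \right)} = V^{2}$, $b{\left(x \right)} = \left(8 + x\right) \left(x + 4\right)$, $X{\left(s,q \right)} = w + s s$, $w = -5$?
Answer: $\frac{1}{4852} \approx 0.0002061$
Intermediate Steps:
$X{\left(s,q \right)} = -5 + s^{2}$ ($X{\left(s,q \right)} = -5 + s s = -5 + s^{2}$)
$b{\left(x \right)} = \left(4 + x\right) \left(8 + x\right)$ ($b{\left(x \right)} = \left(8 + x\right) \left(4 + x\right) = \left(4 + x\right) \left(8 + x\right)$)
$\frac{1}{-4364 + L{\left(b{\left(X{\left(3,-3 \right)} \right)} \right)}} = \frac{1}{-4364 + \left(32 + \left(-5 + 3^{2}\right)^{2} + 12 \left(-5 + 3^{2}\right)\right)^{2}} = \frac{1}{-4364 + \left(32 + \left(-5 + 9\right)^{2} + 12 \left(-5 + 9\right)\right)^{2}} = \frac{1}{-4364 + \left(32 + 4^{2} + 12 \cdot 4\right)^{2}} = \frac{1}{-4364 + \left(32 + 16 + 48\right)^{2}} = \frac{1}{-4364 + 96^{2}} = \frac{1}{-4364 + 9216} = \frac{1}{4852}$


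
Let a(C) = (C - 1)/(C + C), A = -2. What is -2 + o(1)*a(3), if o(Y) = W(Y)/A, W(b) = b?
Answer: -13/6 ≈ -2.1667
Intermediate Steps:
a(C) = (-1 + C)/(2*C) (a(C) = (-1 + C)/((2*C)) = (-1 + C)*(1/(2*C)) = (-1 + C)/(2*C))
o(Y) = -Y/2 (o(Y) = Y/(-2) = Y*(-½) = -Y/2)
-2 + o(1)*a(3) = -2 + (-½*1)*((½)*(-1 + 3)/3) = -2 - 2/(4*3) = -2 - ½*⅓ = -2 - ⅙ = -13/6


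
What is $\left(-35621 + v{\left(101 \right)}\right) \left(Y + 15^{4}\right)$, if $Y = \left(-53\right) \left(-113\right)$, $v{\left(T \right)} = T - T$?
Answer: $-2016647294$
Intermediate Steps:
$v{\left(T \right)} = 0$
$Y = 5989$
$\left(-35621 + v{\left(101 \right)}\right) \left(Y + 15^{4}\right) = \left(-35621 + 0\right) \left(5989 + 15^{4}\right) = - 35621 \left(5989 + 50625\right) = \left(-35621\right) 56614 = -2016647294$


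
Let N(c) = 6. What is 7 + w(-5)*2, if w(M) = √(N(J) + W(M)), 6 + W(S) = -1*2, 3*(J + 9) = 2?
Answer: 7 + 2*I*√2 ≈ 7.0 + 2.8284*I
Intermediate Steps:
J = -25/3 (J = -9 + (⅓)*2 = -9 + ⅔ = -25/3 ≈ -8.3333)
W(S) = -8 (W(S) = -6 - 1*2 = -6 - 2 = -8)
w(M) = I*√2 (w(M) = √(6 - 8) = √(-2) = I*√2)
7 + w(-5)*2 = 7 + (I*√2)*2 = 7 + 2*I*√2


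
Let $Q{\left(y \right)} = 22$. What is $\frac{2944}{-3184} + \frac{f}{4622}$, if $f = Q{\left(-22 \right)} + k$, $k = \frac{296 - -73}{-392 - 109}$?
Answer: $- \frac{141318167}{153602926} \approx -0.92002$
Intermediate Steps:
$k = - \frac{123}{167}$ ($k = \frac{296 + \left(84 - 11\right)}{-501} = \left(296 + 73\right) \left(- \frac{1}{501}\right) = 369 \left(- \frac{1}{501}\right) = - \frac{123}{167} \approx -0.73653$)
$f = \frac{3551}{167}$ ($f = 22 - \frac{123}{167} = \frac{3551}{167} \approx 21.263$)
$\frac{2944}{-3184} + \frac{f}{4622} = \frac{2944}{-3184} + \frac{3551}{167 \cdot 4622} = 2944 \left(- \frac{1}{3184}\right) + \frac{3551}{167} \cdot \frac{1}{4622} = - \frac{184}{199} + \frac{3551}{771874} = - \frac{141318167}{153602926}$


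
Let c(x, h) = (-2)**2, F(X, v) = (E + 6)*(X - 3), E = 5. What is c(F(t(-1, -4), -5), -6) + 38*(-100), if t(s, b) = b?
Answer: -3796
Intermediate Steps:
F(X, v) = -33 + 11*X (F(X, v) = (5 + 6)*(X - 3) = 11*(-3 + X) = -33 + 11*X)
c(x, h) = 4
c(F(t(-1, -4), -5), -6) + 38*(-100) = 4 + 38*(-100) = 4 - 3800 = -3796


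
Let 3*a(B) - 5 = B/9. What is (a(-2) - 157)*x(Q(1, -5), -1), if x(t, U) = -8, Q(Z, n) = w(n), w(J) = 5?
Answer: 33568/27 ≈ 1243.3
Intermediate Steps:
Q(Z, n) = 5
a(B) = 5/3 + B/27 (a(B) = 5/3 + (B/9)/3 = 5/3 + B/27)
(a(-2) - 157)*x(Q(1, -5), -1) = ((5/3 + (1/27)*(-2)) - 157)*(-8) = ((5/3 - 2/27) - 157)*(-8) = (43/27 - 157)*(-8) = -4196/27*(-8) = 33568/27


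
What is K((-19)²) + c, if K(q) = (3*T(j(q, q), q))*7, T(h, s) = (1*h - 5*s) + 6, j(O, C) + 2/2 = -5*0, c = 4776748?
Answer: 4738948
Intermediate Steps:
j(O, C) = -1 (j(O, C) = -1 - 5*0 = -1 + 0 = -1)
T(h, s) = 6 + h - 5*s (T(h, s) = (h - 5*s) + 6 = 6 + h - 5*s)
K(q) = 105 - 105*q (K(q) = (3*(6 - 1 - 5*q))*7 = (3*(5 - 5*q))*7 = (15 - 15*q)*7 = 105 - 105*q)
K((-19)²) + c = (105 - 105*(-19)²) + 4776748 = (105 - 105*361) + 4776748 = (105 - 37905) + 4776748 = -37800 + 4776748 = 4738948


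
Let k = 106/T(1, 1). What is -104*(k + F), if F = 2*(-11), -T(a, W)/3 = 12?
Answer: 23348/9 ≈ 2594.2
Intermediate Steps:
T(a, W) = -36 (T(a, W) = -3*12 = -36)
F = -22
k = -53/18 (k = 106/(-36) = 106*(-1/36) = -53/18 ≈ -2.9444)
-104*(k + F) = -104*(-53/18 - 22) = -104*(-449/18) = 23348/9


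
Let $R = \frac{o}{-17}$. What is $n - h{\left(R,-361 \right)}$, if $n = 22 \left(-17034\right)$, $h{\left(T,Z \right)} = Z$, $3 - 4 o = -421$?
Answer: $-374387$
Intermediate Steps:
$o = 106$ ($o = \frac{3}{4} - - \frac{421}{4} = \frac{3}{4} + \frac{421}{4} = 106$)
$R = - \frac{106}{17}$ ($R = \frac{106}{-17} = 106 \left(- \frac{1}{17}\right) = - \frac{106}{17} \approx -6.2353$)
$n = -374748$
$n - h{\left(R,-361 \right)} = -374748 - -361 = -374748 + 361 = -374387$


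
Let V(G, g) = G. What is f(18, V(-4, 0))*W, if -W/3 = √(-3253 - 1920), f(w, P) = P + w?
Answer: -42*I*√5173 ≈ -3020.8*I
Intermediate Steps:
W = -3*I*√5173 (W = -3*√(-3253 - 1920) = -3*I*√5173 ≈ -215.77*I)
f(18, V(-4, 0))*W = (-4 + 18)*(-3*I*√5173) = 14*(-3*I*√5173) = -42*I*√5173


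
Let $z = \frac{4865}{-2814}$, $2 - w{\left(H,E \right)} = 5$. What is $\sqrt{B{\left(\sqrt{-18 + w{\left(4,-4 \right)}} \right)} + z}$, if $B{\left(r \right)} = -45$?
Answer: $\frac{17 i \sqrt{26130}}{402} \approx 6.8359 i$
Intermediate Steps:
$w{\left(H,E \right)} = -3$ ($w{\left(H,E \right)} = 2 - 5 = -3$)
$z = - \frac{695}{402}$ ($z = 4865 \left(- \frac{1}{2814}\right) = - \frac{695}{402} \approx -1.7289$)
$\sqrt{B{\left(\sqrt{-18 + w{\left(4,-4 \right)}} \right)} + z} = \sqrt{-45 - \frac{695}{402}} = \sqrt{- \frac{18785}{402}} = \frac{17 i \sqrt{26130}}{402}$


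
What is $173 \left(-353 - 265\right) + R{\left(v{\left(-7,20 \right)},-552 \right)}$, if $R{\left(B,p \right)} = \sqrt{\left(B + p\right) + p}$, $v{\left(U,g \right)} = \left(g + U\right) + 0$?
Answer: $-106914 + i \sqrt{1091} \approx -1.0691 \cdot 10^{5} + 33.03 i$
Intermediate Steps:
$v{\left(U,g \right)} = U + g$ ($v{\left(U,g \right)} = \left(U + g\right) + 0 = U + g$)
$R{\left(B,p \right)} = \sqrt{B + 2 p}$
$173 \left(-353 - 265\right) + R{\left(v{\left(-7,20 \right)},-552 \right)} = 173 \left(-353 - 265\right) + \sqrt{\left(-7 + 20\right) + 2 \left(-552\right)} = 173 \left(-618\right) + \sqrt{13 - 1104} = -106914 + \sqrt{-1091} = -106914 + i \sqrt{1091}$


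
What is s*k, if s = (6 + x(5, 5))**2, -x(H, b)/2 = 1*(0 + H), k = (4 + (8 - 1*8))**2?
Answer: 256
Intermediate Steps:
k = 16 (k = (4 + (8 - 8))**2 = (4 + 0)**2 = 4**2 = 16)
x(H, b) = -2*H (x(H, b) = -2*(0 + H) = -2*H)
s = 16 (s = (6 - 2*5)**2 = (6 - 10)**2 = (-4)**2 = 16)
s*k = 16*16 = 256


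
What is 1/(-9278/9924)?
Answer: -4962/4639 ≈ -1.0696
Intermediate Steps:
1/(-9278/9924) = 1/(-9278*1/9924) = 1/(-4639/4962) = -4962/4639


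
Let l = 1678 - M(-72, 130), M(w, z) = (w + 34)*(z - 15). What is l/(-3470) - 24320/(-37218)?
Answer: -35176016/32286615 ≈ -1.0895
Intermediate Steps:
M(w, z) = (-15 + z)*(34 + w) (M(w, z) = (34 + w)*(-15 + z) = (-15 + z)*(34 + w))
l = 6048 (l = 1678 - (-510 - 15*(-72) + 34*130 - 72*130) = 1678 - (-510 + 1080 + 4420 - 9360) = 1678 - 1*(-4370) = 1678 + 4370 = 6048)
l/(-3470) - 24320/(-37218) = 6048/(-3470) - 24320/(-37218) = 6048*(-1/3470) - 24320*(-1/37218) = -3024/1735 + 12160/18609 = -35176016/32286615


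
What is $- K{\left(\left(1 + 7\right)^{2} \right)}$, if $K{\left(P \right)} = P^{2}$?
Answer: $-4096$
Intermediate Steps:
$- K{\left(\left(1 + 7\right)^{2} \right)} = - \left(\left(1 + 7\right)^{2}\right)^{2} = - \left(8^{2}\right)^{2} = - 64^{2} = \left(-1\right) 4096 = -4096$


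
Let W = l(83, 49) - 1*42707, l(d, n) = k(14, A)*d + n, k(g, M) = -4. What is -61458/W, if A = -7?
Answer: 10243/7165 ≈ 1.4296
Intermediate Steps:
l(d, n) = n - 4*d (l(d, n) = -4*d + n = n - 4*d)
W = -42990 (W = (49 - 4*83) - 1*42707 = (49 - 332) - 42707 = -283 - 42707 = -42990)
-61458/W = -61458/(-42990) = -61458*(-1/42990) = 10243/7165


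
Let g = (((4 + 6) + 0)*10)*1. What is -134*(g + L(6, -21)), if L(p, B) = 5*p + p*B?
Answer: -536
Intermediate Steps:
g = 100 (g = ((10 + 0)*10)*1 = (10*10)*1 = 100*1 = 100)
L(p, B) = 5*p + B*p
-134*(g + L(6, -21)) = -134*(100 + 6*(5 - 21)) = -134*(100 + 6*(-16)) = -134*(100 - 96) = -134*4 = -536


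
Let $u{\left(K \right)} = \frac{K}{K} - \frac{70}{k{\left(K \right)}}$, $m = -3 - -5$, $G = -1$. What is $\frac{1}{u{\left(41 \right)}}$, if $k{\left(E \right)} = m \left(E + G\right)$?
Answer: $8$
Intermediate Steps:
$m = 2$ ($m = -3 + 5 = 2$)
$k{\left(E \right)} = -2 + 2 E$ ($k{\left(E \right)} = 2 \left(E - 1\right) = 2 \left(-1 + E\right) = -2 + 2 E$)
$u{\left(K \right)} = 1 - \frac{70}{-2 + 2 K}$ ($u{\left(K \right)} = \frac{K}{K} - \frac{70}{-2 + 2 K} = 1 - \frac{70}{-2 + 2 K}$)
$\frac{1}{u{\left(41 \right)}} = \frac{1}{\frac{1}{-1 + 41} \left(-36 + 41\right)} = \frac{1}{\frac{1}{40} \cdot 5} = \frac{1}{\frac{1}{8}} = 8$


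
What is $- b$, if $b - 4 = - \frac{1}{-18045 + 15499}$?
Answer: $- \frac{10185}{2546} \approx -4.0004$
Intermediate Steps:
$b = \frac{10185}{2546}$ ($b = 4 - \frac{1}{-18045 + 15499} = 4 - \frac{1}{-2546} = 4 - - \frac{1}{2546} = 4 + \frac{1}{2546} = \frac{10185}{2546} \approx 4.0004$)
$- b = \left(-1\right) \frac{10185}{2546} = - \frac{10185}{2546}$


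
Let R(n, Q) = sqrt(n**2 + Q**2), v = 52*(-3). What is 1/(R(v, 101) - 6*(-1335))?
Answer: 8010/64125563 - sqrt(34537)/64125563 ≈ 0.00012201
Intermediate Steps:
v = -156
R(n, Q) = sqrt(Q**2 + n**2)
1/(R(v, 101) - 6*(-1335)) = 1/(sqrt(101**2 + (-156)**2) - 6*(-1335)) = 1/(sqrt(10201 + 24336) + 8010) = 1/(sqrt(34537) + 8010) = 1/(8010 + sqrt(34537))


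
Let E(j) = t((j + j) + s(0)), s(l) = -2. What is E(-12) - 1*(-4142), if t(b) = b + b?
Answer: 4090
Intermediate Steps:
t(b) = 2*b
E(j) = -4 + 4*j (E(j) = 2*((j + j) - 2) = 2*(2*j - 2) = 2*(-2 + 2*j) = -4 + 4*j)
E(-12) - 1*(-4142) = (-4 + 4*(-12)) - 1*(-4142) = (-4 - 48) + 4142 = -52 + 4142 = 4090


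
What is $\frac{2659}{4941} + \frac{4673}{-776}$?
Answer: $- \frac{21025909}{3834216} \approx -5.4838$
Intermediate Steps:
$\frac{2659}{4941} + \frac{4673}{-776} = 2659 \cdot \frac{1}{4941} + 4673 \left(- \frac{1}{776}\right) = \frac{2659}{4941} - \frac{4673}{776} = - \frac{21025909}{3834216}$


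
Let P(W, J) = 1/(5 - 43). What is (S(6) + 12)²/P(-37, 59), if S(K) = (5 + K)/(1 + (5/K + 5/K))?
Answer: -316179/32 ≈ -9880.6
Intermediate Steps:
P(W, J) = -1/38 (P(W, J) = 1/(-38) = -1/38)
S(K) = (5 + K)/(1 + 10/K)
(S(6) + 12)²/P(-37, 59) = (6*(5 + 6)/(10 + 6) + 12)²/(-1/38) = (6*11/16 + 12)²*(-38) = (6*(1/16)*11 + 12)²*(-38) = (33/8 + 12)²*(-38) = (129/8)²*(-38) = (16641/64)*(-38) = -316179/32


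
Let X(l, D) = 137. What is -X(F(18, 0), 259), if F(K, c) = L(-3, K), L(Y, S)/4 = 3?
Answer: -137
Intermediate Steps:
L(Y, S) = 12 (L(Y, S) = 4*3 = 12)
F(K, c) = 12
-X(F(18, 0), 259) = -1*137 = -137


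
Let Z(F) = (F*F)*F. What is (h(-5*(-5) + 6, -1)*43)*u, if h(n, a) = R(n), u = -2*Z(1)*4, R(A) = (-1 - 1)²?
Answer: -1376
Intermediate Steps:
Z(F) = F³ (Z(F) = F²*F = F³)
R(A) = 4 (R(A) = (-2)² = 4)
u = -8 (u = -2*1³*4 = -2*1*4 = -2*4 = -8)
h(n, a) = 4
(h(-5*(-5) + 6, -1)*43)*u = (4*43)*(-8) = 172*(-8) = -1376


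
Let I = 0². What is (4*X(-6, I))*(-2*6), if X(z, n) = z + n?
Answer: 288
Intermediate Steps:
I = 0
X(z, n) = n + z
(4*X(-6, I))*(-2*6) = (4*(0 - 6))*(-2*6) = (4*(-6))*(-12) = -24*(-12) = 288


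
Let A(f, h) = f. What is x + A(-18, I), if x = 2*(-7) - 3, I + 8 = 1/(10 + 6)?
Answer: -35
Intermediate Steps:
I = -127/16 (I = -8 + 1/(10 + 6) = -8 + 1/16 = -127/16 ≈ -7.9375)
x = -17 (x = -14 - 3 = -17)
x + A(-18, I) = -17 - 18 = -35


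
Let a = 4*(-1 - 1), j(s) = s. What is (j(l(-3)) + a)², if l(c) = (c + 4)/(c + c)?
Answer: 2401/36 ≈ 66.694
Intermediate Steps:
l(c) = (4 + c)/(2*c) (l(c) = (4 + c)/((2*c)) = (4 + c)*(1/(2*c)) = (4 + c)/(2*c))
a = -8 (a = 4*(-2) = -8)
(j(l(-3)) + a)² = ((½)*(4 - 3)/(-3) - 8)² = ((½)*(-⅓)*1 - 8)² = (-⅙ - 8)² = (-49/6)² = 2401/36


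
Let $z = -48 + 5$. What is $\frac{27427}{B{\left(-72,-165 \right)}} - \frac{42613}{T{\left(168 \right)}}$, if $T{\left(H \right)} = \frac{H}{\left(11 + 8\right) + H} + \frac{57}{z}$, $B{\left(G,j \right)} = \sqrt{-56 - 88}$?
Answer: $\frac{342651133}{3435} - \frac{27427 i}{12} \approx 99753.0 - 2285.6 i$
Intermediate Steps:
$B{\left(G,j \right)} = 12 i$ ($B{\left(G,j \right)} = \sqrt{-144} = 12 i$)
$z = -43$
$T{\left(H \right)} = - \frac{57}{43} + \frac{H}{19 + H}$ ($T{\left(H \right)} = \frac{H}{\left(11 + 8\right) + H} + \frac{57}{-43} = \frac{H}{19 + H} + 57 \left(- \frac{1}{43}\right) = \frac{H}{19 + H} - \frac{57}{43} = - \frac{57}{43} + \frac{H}{19 + H}$)
$\frac{27427}{B{\left(-72,-165 \right)}} - \frac{42613}{T{\left(168 \right)}} = \frac{27427}{12 i} - \frac{42613}{\frac{1}{43} \frac{1}{19 + 168} \left(-1083 - 2352\right)} = 27427 \left(- \frac{i}{12}\right) - \frac{42613}{\frac{1}{43} \cdot \frac{1}{187} \left(-1083 - 2352\right)} = - \frac{27427 i}{12} - \frac{42613}{\frac{1}{43} \cdot \frac{1}{187} \left(-3435\right)} = - \frac{27427 i}{12} - \frac{42613}{- \frac{3435}{8041}} = - \frac{27427 i}{12} - - \frac{342651133}{3435} = - \frac{27427 i}{12} + \frac{342651133}{3435} = \frac{342651133}{3435} - \frac{27427 i}{12}$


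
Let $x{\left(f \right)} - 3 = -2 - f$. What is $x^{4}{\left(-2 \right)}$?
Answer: $81$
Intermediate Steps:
$x{\left(f \right)} = 1 - f$ ($x{\left(f \right)} = 3 - \left(2 + f\right) = 1 - f$)
$x^{4}{\left(-2 \right)} = \left(1 - -2\right)^{4} = \left(1 + 2\right)^{4} = 3^{4} = 81$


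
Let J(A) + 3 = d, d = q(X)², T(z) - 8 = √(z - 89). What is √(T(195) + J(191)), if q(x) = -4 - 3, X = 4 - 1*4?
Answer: √(54 + √106) ≈ 8.0185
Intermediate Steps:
X = 0 (X = 4 - 4 = 0)
q(x) = -7
T(z) = 8 + √(-89 + z) (T(z) = 8 + √(z - 89) = 8 + √(-89 + z))
d = 49 (d = (-7)² = 49)
J(A) = 46 (J(A) = -3 + 49 = 46)
√(T(195) + J(191)) = √((8 + √(-89 + 195)) + 46) = √((8 + √106) + 46) = √(54 + √106)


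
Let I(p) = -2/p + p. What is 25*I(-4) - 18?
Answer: -211/2 ≈ -105.50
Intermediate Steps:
I(p) = p - 2/p
25*I(-4) - 18 = 25*(-4 - 2/(-4)) - 18 = 25*(-4 - 2*(-¼)) - 18 = 25*(-4 + ½) - 18 = 25*(-7/2) - 18 = -175/2 - 18 = -211/2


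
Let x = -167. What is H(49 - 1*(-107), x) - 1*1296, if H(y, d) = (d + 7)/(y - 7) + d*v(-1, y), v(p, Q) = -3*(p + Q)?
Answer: 11377331/149 ≈ 76358.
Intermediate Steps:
v(p, Q) = -3*Q - 3*p (v(p, Q) = -3*(Q + p) = -3*Q - 3*p)
H(y, d) = d*(3 - 3*y) + (7 + d)/(-7 + y) (H(y, d) = (d + 7)/(y - 7) + d*(-3*y - 3*(-1)) = (7 + d)/(-7 + y) + d*(-3*y + 3) = (7 + d)/(-7 + y) + d*(3 - 3*y) = d*(3 - 3*y) + (7 + d)/(-7 + y))
H(49 - 1*(-107), x) - 1*1296 = (7 - 20*(-167) - 3*(-167)*(49 - 1*(-107))**2 + 24*(-167)*(49 - 1*(-107)))/(-7 + (49 - 1*(-107))) - 1*1296 = (7 + 3340 - 3*(-167)*(49 + 107)**2 + 24*(-167)*(49 + 107))/(-7 + (49 + 107)) - 1296 = (7 + 3340 - 3*(-167)*156**2 + 24*(-167)*156)/(-7 + 156) - 1296 = (7 + 3340 - 3*(-167)*24336 - 625248)/149 - 1296 = (7 + 3340 + 12192336 - 625248)/149 - 1296 = (1/149)*11570435 - 1296 = 11570435/149 - 1296 = 11377331/149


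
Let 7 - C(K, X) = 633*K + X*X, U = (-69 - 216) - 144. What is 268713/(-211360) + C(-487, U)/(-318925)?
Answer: -22391605169/13481597600 ≈ -1.6609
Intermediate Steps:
U = -429 (U = -285 - 144 = -429)
C(K, X) = 7 - X² - 633*K (C(K, X) = 7 - (633*K + X*X) = 7 - (633*K + X²) = 7 - (X² + 633*K) = 7 + (-X² - 633*K) = 7 - X² - 633*K)
268713/(-211360) + C(-487, U)/(-318925) = 268713/(-211360) + (7 - 1*(-429)² - 633*(-487))/(-318925) = 268713*(-1/211360) + (7 - 1*184041 + 308271)*(-1/318925) = -268713/211360 + (7 - 184041 + 308271)*(-1/318925) = -268713/211360 + 124237*(-1/318925) = -268713/211360 - 124237/318925 = -22391605169/13481597600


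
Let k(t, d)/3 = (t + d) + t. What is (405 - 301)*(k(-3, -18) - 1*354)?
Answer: -44304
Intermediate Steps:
k(t, d) = 3*d + 6*t (k(t, d) = 3*((t + d) + t) = 3*((d + t) + t) = 3*(d + 2*t) = 3*d + 6*t)
(405 - 301)*(k(-3, -18) - 1*354) = (405 - 301)*((3*(-18) + 6*(-3)) - 1*354) = 104*((-54 - 18) - 354) = 104*(-72 - 354) = 104*(-426) = -44304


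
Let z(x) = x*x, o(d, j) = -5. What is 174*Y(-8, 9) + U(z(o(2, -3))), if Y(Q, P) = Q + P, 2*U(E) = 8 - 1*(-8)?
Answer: 182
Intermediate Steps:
z(x) = x²
U(E) = 8 (U(E) = (8 - 1*(-8))/2 = (8 + 8)/2 = (½)*16 = 8)
Y(Q, P) = P + Q
174*Y(-8, 9) + U(z(o(2, -3))) = 174*(9 - 8) + 8 = 174*1 + 8 = 174 + 8 = 182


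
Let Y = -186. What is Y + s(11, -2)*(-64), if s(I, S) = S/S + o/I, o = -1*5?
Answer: -2430/11 ≈ -220.91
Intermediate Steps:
o = -5
s(I, S) = 1 - 5/I (s(I, S) = S/S - 5/I = 1 - 5/I)
Y + s(11, -2)*(-64) = -186 + ((-5 + 11)/11)*(-64) = -186 + ((1/11)*6)*(-64) = -186 + (6/11)*(-64) = -186 - 384/11 = -2430/11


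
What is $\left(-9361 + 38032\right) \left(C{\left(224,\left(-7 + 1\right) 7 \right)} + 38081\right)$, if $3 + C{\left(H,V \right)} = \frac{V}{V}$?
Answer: $1091763009$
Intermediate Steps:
$C{\left(H,V \right)} = -2$ ($C{\left(H,V \right)} = -3 + \frac{V}{V} = -3 + 1 = -2$)
$\left(-9361 + 38032\right) \left(C{\left(224,\left(-7 + 1\right) 7 \right)} + 38081\right) = \left(-9361 + 38032\right) \left(-2 + 38081\right) = 28671 \cdot 38079 = 1091763009$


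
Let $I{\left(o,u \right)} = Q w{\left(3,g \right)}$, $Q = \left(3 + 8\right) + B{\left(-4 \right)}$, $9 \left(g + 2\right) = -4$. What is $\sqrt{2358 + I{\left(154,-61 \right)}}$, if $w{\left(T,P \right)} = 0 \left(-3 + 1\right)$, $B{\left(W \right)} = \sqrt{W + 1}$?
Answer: $3 \sqrt{262} \approx 48.559$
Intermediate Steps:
$g = - \frac{22}{9}$ ($g = -2 + \frac{1}{9} \left(-4\right) = -2 - \frac{4}{9} = - \frac{22}{9} \approx -2.4444$)
$B{\left(W \right)} = \sqrt{1 + W}$
$w{\left(T,P \right)} = 0$ ($w{\left(T,P \right)} = 0 \left(-2\right) = 0$)
$Q = 11 + i \sqrt{3}$ ($Q = \left(3 + 8\right) + \sqrt{1 - 4} = 11 + \sqrt{-3} = 11 + i \sqrt{3} \approx 11.0 + 1.732 i$)
$I{\left(o,u \right)} = 0$ ($I{\left(o,u \right)} = \left(11 + i \sqrt{3}\right) 0 = 0$)
$\sqrt{2358 + I{\left(154,-61 \right)}} = \sqrt{2358 + 0} = \sqrt{2358} = 3 \sqrt{262}$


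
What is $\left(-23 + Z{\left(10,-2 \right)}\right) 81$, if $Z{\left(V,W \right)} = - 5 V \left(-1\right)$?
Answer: $2187$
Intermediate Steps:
$Z{\left(V,W \right)} = 5 V$
$\left(-23 + Z{\left(10,-2 \right)}\right) 81 = \left(-23 + 5 \cdot 10\right) 81 = \left(-23 + 50\right) 81 = 27 \cdot 81 = 2187$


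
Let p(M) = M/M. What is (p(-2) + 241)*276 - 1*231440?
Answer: -164648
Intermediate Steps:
p(M) = 1
(p(-2) + 241)*276 - 1*231440 = (1 + 241)*276 - 1*231440 = 242*276 - 231440 = 66792 - 231440 = -164648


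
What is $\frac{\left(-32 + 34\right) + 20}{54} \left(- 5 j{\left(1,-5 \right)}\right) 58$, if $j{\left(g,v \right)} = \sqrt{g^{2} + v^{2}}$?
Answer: $- \frac{3190 \sqrt{26}}{27} \approx -602.44$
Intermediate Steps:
$\frac{\left(-32 + 34\right) + 20}{54} \left(- 5 j{\left(1,-5 \right)}\right) 58 = \frac{\left(-32 + 34\right) + 20}{54} \left(- 5 \sqrt{1^{2} + \left(-5\right)^{2}}\right) 58 = \left(2 + 20\right) \frac{1}{54} \left(- 5 \sqrt{1 + 25}\right) 58 = 22 \cdot \frac{1}{54} \left(- 5 \sqrt{26}\right) 58 = \frac{11 \left(- 5 \sqrt{26}\right)}{27} \cdot 58 = - \frac{55 \sqrt{26}}{27} \cdot 58 = - \frac{3190 \sqrt{26}}{27}$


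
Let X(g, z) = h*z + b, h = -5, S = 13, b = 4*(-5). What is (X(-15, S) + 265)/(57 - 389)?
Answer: -45/83 ≈ -0.54217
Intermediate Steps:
b = -20
X(g, z) = -20 - 5*z (X(g, z) = -5*z - 20 = -20 - 5*z)
(X(-15, S) + 265)/(57 - 389) = ((-20 - 5*13) + 265)/(57 - 389) = ((-20 - 65) + 265)/(-332) = (-85 + 265)*(-1/332) = 180*(-1/332) = -45/83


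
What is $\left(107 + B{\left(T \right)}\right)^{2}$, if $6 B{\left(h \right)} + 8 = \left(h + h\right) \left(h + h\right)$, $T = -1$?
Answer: $\frac{101761}{9} \approx 11307.0$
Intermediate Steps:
$B{\left(h \right)} = - \frac{4}{3} + \frac{2 h^{2}}{3}$ ($B{\left(h \right)} = - \frac{4}{3} + \frac{\left(h + h\right) \left(h + h\right)}{6} = - \frac{4}{3} + \frac{2 h 2 h}{6} = - \frac{4}{3} + \frac{4 h^{2}}{6} = - \frac{4}{3} + \frac{2 h^{2}}{3}$)
$\left(107 + B{\left(T \right)}\right)^{2} = \left(107 - \left(\frac{4}{3} - \frac{2 \left(-1\right)^{2}}{3}\right)\right)^{2} = \left(107 + \left(- \frac{4}{3} + \frac{2}{3} \cdot 1\right)\right)^{2} = \left(107 + \left(- \frac{4}{3} + \frac{2}{3}\right)\right)^{2} = \left(107 - \frac{2}{3}\right)^{2} = \left(\frac{319}{3}\right)^{2} = \frac{101761}{9}$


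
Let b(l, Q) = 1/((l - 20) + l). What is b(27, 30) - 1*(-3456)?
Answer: 117505/34 ≈ 3456.0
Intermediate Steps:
b(l, Q) = 1/(-20 + 2*l) (b(l, Q) = 1/((-20 + l) + l) = 1/(-20 + 2*l))
b(27, 30) - 1*(-3456) = 1/(2*(-10 + 27)) - 1*(-3456) = (1/2)/17 + 3456 = (1/2)*(1/17) + 3456 = 1/34 + 3456 = 117505/34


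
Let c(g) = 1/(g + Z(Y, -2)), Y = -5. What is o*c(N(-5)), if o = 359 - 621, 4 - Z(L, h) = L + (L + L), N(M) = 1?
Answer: -131/10 ≈ -13.100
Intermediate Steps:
Z(L, h) = 4 - 3*L (Z(L, h) = 4 - (L + (L + L)) = 4 - (L + 2*L) = 4 - 3*L)
o = -262
c(g) = 1/(19 + g) (c(g) = 1/(g + (4 - 3*(-5))) = 1/(g + (4 + 15)) = 1/(g + 19) = 1/(19 + g))
o*c(N(-5)) = -262/(19 + 1) = -262/20 = -262*1/20 = -131/10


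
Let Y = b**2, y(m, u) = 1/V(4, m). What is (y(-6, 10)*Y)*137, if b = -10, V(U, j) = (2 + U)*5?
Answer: 1370/3 ≈ 456.67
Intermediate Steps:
V(U, j) = 10 + 5*U
y(m, u) = 1/30 (y(m, u) = 1/(10 + 5*4) = 1/(10 + 20) = 1/30)
Y = 100 (Y = (-10)**2 = 100)
(y(-6, 10)*Y)*137 = ((1/30)*100)*137 = (10/3)*137 = 1370/3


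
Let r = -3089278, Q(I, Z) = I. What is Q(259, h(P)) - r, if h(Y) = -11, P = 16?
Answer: 3089537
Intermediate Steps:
Q(259, h(P)) - r = 259 - 1*(-3089278) = 259 + 3089278 = 3089537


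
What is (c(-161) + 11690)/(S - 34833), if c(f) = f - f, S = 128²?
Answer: -11690/18449 ≈ -0.63364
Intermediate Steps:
S = 16384
c(f) = 0
(c(-161) + 11690)/(S - 34833) = (0 + 11690)/(16384 - 34833) = 11690/(-18449) = 11690*(-1/18449) = -11690/18449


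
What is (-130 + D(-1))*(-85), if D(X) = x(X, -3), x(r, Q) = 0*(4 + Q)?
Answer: 11050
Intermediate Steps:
x(r, Q) = 0
D(X) = 0
(-130 + D(-1))*(-85) = (-130 + 0)*(-85) = -130*(-85) = 11050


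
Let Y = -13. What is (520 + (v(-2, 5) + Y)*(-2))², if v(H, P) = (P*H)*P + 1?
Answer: 414736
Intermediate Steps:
v(H, P) = 1 + H*P² (v(H, P) = (H*P)*P + 1 = H*P² + 1 = 1 + H*P²)
(520 + (v(-2, 5) + Y)*(-2))² = (520 + ((1 - 2*5²) - 13)*(-2))² = (520 + ((1 - 2*25) - 13)*(-2))² = (520 + ((1 - 50) - 13)*(-2))² = (520 + (-49 - 13)*(-2))² = (520 - 62*(-2))² = (520 + 124)² = 644² = 414736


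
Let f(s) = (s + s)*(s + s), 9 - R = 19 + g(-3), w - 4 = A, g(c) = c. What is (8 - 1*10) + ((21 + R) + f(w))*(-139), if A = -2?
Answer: -4172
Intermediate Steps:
w = 2 (w = 4 - 2 = 2)
R = -7 (R = 9 - (19 - 3) = 9 - 1*16 = 9 - 16 = -7)
f(s) = 4*s² (f(s) = (2*s)*(2*s) = 4*s²)
(8 - 1*10) + ((21 + R) + f(w))*(-139) = (8 - 1*10) + ((21 - 7) + 4*2²)*(-139) = (8 - 10) + (14 + 4*4)*(-139) = -2 + (14 + 16)*(-139) = -2 + 30*(-139) = -2 - 4170 = -4172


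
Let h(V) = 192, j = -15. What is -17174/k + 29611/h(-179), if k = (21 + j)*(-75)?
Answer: 2770393/14400 ≈ 192.39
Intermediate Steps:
k = -450 (k = (21 - 15)*(-75) = 6*(-75) = -450)
-17174/k + 29611/h(-179) = -17174/(-450) + 29611/192 = -17174*(-1/450) + 29611*(1/192) = 8587/225 + 29611/192 = 2770393/14400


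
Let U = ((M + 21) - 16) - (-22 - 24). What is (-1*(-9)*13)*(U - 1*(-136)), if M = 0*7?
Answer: 21879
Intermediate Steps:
M = 0
U = 51 (U = ((0 + 21) - 16) - (-22 - 24) = (21 - 16) - 1*(-46) = 5 + 46 = 51)
(-1*(-9)*13)*(U - 1*(-136)) = (-1*(-9)*13)*(51 - 1*(-136)) = (9*13)*(51 + 136) = 117*187 = 21879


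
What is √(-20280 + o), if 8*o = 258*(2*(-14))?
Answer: I*√21183 ≈ 145.54*I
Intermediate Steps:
o = -903 (o = (258*(2*(-14)))/8 = (258*(-28))/8 = (⅛)*(-7224) = -903)
√(-20280 + o) = √(-20280 - 903) = √(-21183) = I*√21183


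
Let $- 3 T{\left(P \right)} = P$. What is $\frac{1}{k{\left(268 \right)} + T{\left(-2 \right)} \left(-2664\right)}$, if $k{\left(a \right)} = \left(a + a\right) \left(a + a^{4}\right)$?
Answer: $\frac{1}{2765056361008} \approx 3.6166 \cdot 10^{-13}$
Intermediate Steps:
$T{\left(P \right)} = - \frac{P}{3}$
$k{\left(a \right)} = 2 a \left(a + a^{4}\right)$
$\frac{1}{k{\left(268 \right)} + T{\left(-2 \right)} \left(-2664\right)} = \frac{1}{2 \cdot 268^{2} \left(1 + 268^{3}\right) + \left(- \frac{1}{3}\right) \left(-2\right) \left(-2664\right)} = \frac{1}{2 \cdot 71824 \left(1 + 19248832\right) + \frac{2}{3} \left(-2664\right)} = \frac{1}{2 \cdot 71824 \cdot 19248833 - 1776} = \frac{1}{2765056362784 - 1776} = \frac{1}{2765056361008}$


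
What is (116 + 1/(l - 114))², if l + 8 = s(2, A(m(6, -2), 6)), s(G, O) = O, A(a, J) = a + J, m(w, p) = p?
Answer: 187333969/13924 ≈ 13454.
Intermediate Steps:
A(a, J) = J + a
l = -4 (l = -8 + (6 - 2) = -8 + 4 = -4)
(116 + 1/(l - 114))² = (116 + 1/(-4 - 114))² = (116 + 1/(-118))² = (116 - 1/118)² = (13687/118)² = 187333969/13924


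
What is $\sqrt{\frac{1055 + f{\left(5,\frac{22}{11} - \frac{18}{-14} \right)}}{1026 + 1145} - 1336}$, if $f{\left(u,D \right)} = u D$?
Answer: $\frac{2 i \sqrt{77108407831}}{15197} \approx 36.545 i$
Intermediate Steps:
$f{\left(u,D \right)} = D u$
$\sqrt{\frac{1055 + f{\left(5,\frac{22}{11} - \frac{18}{-14} \right)}}{1026 + 1145} - 1336} = \sqrt{\frac{1055 + \left(\frac{22}{11} - \frac{18}{-14}\right) 5}{1026 + 1145} - 1336} = \sqrt{\frac{1055 + \left(22 \cdot \frac{1}{11} - - \frac{9}{7}\right) 5}{2171} - 1336} = \sqrt{\left(1055 + \left(2 + \frac{9}{7}\right) 5\right) \frac{1}{2171} - 1336} = \sqrt{\left(1055 + \frac{23}{7} \cdot 5\right) \frac{1}{2171} - 1336} = \sqrt{\left(1055 + \frac{115}{7}\right) \frac{1}{2171} - 1336} = \sqrt{\frac{7500}{7} \cdot \frac{1}{2171} - 1336} = \sqrt{\frac{7500}{15197} - 1336} = \sqrt{- \frac{20295692}{15197}} = \frac{2 i \sqrt{77108407831}}{15197}$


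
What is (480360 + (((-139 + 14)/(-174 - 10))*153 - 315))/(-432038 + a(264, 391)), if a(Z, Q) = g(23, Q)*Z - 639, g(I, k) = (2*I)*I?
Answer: -17669481/5643832 ≈ -3.1308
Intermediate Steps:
g(I, k) = 2*I²
a(Z, Q) = -639 + 1058*Z (a(Z, Q) = (2*23²)*Z - 639 = (2*529)*Z - 639 = 1058*Z - 639 = -639 + 1058*Z)
(480360 + (((-139 + 14)/(-174 - 10))*153 - 315))/(-432038 + a(264, 391)) = (480360 + (((-139 + 14)/(-174 - 10))*153 - 315))/(-432038 + (-639 + 1058*264)) = (480360 + (-125/(-184)*153 - 315))/(-432038 + (-639 + 279312)) = (480360 + (-125*(-1/184)*153 - 315))/(-432038 + 278673) = (480360 + ((125/184)*153 - 315))/(-153365) = (480360 + (19125/184 - 315))*(-1/153365) = (480360 - 38835/184)*(-1/153365) = (88347405/184)*(-1/153365) = -17669481/5643832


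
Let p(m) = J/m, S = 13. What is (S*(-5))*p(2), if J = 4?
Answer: -130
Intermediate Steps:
p(m) = 4/m
(S*(-5))*p(2) = (13*(-5))*(4/2) = -260/2 = -65*2 = -130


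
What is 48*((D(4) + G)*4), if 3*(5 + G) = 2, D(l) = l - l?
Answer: -832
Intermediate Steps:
D(l) = 0
G = -13/3 (G = -5 + (⅓)*2 = -5 + ⅔ = -13/3 ≈ -4.3333)
48*((D(4) + G)*4) = 48*((0 - 13/3)*4) = 48*(-13/3*4) = 48*(-52/3) = -832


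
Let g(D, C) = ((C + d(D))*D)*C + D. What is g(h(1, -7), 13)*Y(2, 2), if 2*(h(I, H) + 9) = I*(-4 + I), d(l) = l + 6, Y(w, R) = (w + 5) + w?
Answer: -42147/4 ≈ -10537.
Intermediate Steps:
Y(w, R) = 5 + 2*w (Y(w, R) = (5 + w) + w = 5 + 2*w)
d(l) = 6 + l
h(I, H) = -9 + I*(-4 + I)/2 (h(I, H) = -9 + (I*(-4 + I))/2 = -9 + I*(-4 + I)/2)
g(D, C) = D + C*D*(6 + C + D) (g(D, C) = ((C + (6 + D))*D)*C + D = ((6 + C + D)*D)*C + D = (D*(6 + C + D))*C + D = C*D*(6 + C + D) + D = D + C*D*(6 + C + D))
g(h(1, -7), 13)*Y(2, 2) = ((-9 + (½)*1² - 2*1)*(1 + 13² + 13*(6 + (-9 + (½)*1² - 2*1))))*(5 + 2*2) = ((-9 + (½)*1 - 2)*(1 + 169 + 13*(6 + (-9 + (½)*1 - 2))))*(5 + 4) = ((-9 + ½ - 2)*(1 + 169 + 13*(6 + (-9 + ½ - 2))))*9 = -21*(1 + 169 + 13*(6 - 21/2))/2*9 = -21*(1 + 169 + 13*(-9/2))/2*9 = -21*(1 + 169 - 117/2)/2*9 = -21/2*223/2*9 = -4683/4*9 = -42147/4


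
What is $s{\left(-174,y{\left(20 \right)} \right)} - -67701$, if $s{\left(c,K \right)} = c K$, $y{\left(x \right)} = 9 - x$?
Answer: $69615$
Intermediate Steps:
$s{\left(c,K \right)} = K c$
$s{\left(-174,y{\left(20 \right)} \right)} - -67701 = \left(9 - 20\right) \left(-174\right) - -67701 = \left(9 - 20\right) \left(-174\right) + 67701 = \left(-11\right) \left(-174\right) + 67701 = 1914 + 67701 = 69615$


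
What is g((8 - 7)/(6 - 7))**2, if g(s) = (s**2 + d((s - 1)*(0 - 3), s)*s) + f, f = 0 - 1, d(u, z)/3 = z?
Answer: 9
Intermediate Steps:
d(u, z) = 3*z
f = -1
g(s) = -1 + 4*s**2 (g(s) = (s**2 + (3*s)*s) - 1 = (s**2 + 3*s**2) - 1 = 4*s**2 - 1 = -1 + 4*s**2)
g((8 - 7)/(6 - 7))**2 = (-1 + 4*((8 - 7)/(6 - 7))**2)**2 = (-1 + 4*(1/(-1))**2)**2 = (-1 + 4*(1*(-1))**2)**2 = (-1 + 4*(-1)**2)**2 = (-1 + 4*1)**2 = (-1 + 4)**2 = 3**2 = 9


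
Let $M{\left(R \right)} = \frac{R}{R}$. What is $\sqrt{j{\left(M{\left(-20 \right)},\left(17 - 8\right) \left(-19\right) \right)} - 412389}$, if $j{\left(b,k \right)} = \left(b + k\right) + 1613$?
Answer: $i \sqrt{410946} \approx 641.05 i$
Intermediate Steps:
$M{\left(R \right)} = 1$
$j{\left(b,k \right)} = 1613 + b + k$
$\sqrt{j{\left(M{\left(-20 \right)},\left(17 - 8\right) \left(-19\right) \right)} - 412389} = \sqrt{\left(1613 + 1 + \left(17 - 8\right) \left(-19\right)\right) - 412389} = \sqrt{\left(1613 + 1 + 9 \left(-19\right)\right) - 412389} = \sqrt{\left(1613 + 1 - 171\right) - 412389} = \sqrt{1443 - 412389} = \sqrt{-410946} = i \sqrt{410946}$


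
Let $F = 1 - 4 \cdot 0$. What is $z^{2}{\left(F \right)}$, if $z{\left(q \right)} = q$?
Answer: $1$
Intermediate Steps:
$F = 1$ ($F = 1 - 0 = 1 + 0 = 1$)
$z^{2}{\left(F \right)} = 1^{2} = 1$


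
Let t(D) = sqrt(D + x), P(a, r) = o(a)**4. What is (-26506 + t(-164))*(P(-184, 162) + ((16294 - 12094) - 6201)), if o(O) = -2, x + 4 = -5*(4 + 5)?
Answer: 52614410 - 1985*I*sqrt(213) ≈ 5.2614e+7 - 28970.0*I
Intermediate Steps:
x = -49 (x = -4 - 5*(4 + 5) = -4 - 5*9 = -4 - 45 = -49)
P(a, r) = 16 (P(a, r) = (-2)**4 = 16)
t(D) = sqrt(-49 + D) (t(D) = sqrt(D - 49) = sqrt(-49 + D))
(-26506 + t(-164))*(P(-184, 162) + ((16294 - 12094) - 6201)) = (-26506 + sqrt(-49 - 164))*(16 + ((16294 - 12094) - 6201)) = (-26506 + sqrt(-213))*(16 + (4200 - 6201)) = (-26506 + I*sqrt(213))*(16 - 2001) = (-26506 + I*sqrt(213))*(-1985) = 52614410 - 1985*I*sqrt(213)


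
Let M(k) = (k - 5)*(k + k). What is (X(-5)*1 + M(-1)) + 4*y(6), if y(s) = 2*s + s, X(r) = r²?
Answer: 109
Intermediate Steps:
M(k) = 2*k*(-5 + k) (M(k) = (-5 + k)*(2*k) = 2*k*(-5 + k))
y(s) = 3*s
(X(-5)*1 + M(-1)) + 4*y(6) = ((-5)²*1 + 2*(-1)*(-5 - 1)) + 4*(3*6) = (25*1 + 2*(-1)*(-6)) + 4*18 = (25 + 12) + 72 = 37 + 72 = 109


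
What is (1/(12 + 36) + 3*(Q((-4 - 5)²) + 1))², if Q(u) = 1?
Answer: 83521/2304 ≈ 36.250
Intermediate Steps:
(1/(12 + 36) + 3*(Q((-4 - 5)²) + 1))² = (1/(12 + 36) + 3*(1 + 1))² = (1/48 + 3*2)² = (1/48 + 6)² = (289/48)² = 83521/2304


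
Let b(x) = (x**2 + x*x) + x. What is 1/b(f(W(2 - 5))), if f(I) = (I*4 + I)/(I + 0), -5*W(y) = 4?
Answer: 1/55 ≈ 0.018182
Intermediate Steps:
W(y) = -4/5 (W(y) = -1/5*4 = -4/5)
f(I) = 5 (f(I) = (4*I + I)/I = (5*I)/I = 5)
b(x) = x + 2*x**2 (b(x) = (x**2 + x**2) + x = 2*x**2 + x = x + 2*x**2)
1/b(f(W(2 - 5))) = 1/(5*(1 + 2*5)) = 1/(5*(1 + 10)) = 1/(5*11) = 1/55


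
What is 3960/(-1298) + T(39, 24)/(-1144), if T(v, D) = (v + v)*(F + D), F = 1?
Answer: -12345/2596 ≈ -4.7554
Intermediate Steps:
T(v, D) = 2*v*(1 + D) (T(v, D) = (v + v)*(1 + D) = (2*v)*(1 + D) = 2*v*(1 + D))
3960/(-1298) + T(39, 24)/(-1144) = 3960/(-1298) + (2*39*(1 + 24))/(-1144) = 3960*(-1/1298) + (2*39*25)*(-1/1144) = -180/59 + 1950*(-1/1144) = -180/59 - 75/44 = -12345/2596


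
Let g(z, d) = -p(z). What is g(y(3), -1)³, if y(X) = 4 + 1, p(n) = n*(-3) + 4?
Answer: 1331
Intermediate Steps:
p(n) = 4 - 3*n (p(n) = -3*n + 4 = 4 - 3*n)
y(X) = 5
g(z, d) = -4 + 3*z (g(z, d) = -(4 - 3*z) = -4 + 3*z)
g(y(3), -1)³ = (-4 + 3*5)³ = (-4 + 15)³ = 11³ = 1331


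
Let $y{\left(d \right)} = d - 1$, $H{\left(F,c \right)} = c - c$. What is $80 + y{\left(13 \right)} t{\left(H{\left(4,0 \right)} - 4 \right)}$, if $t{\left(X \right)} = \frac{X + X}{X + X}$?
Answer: $92$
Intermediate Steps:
$H{\left(F,c \right)} = 0$
$t{\left(X \right)} = 1$ ($t{\left(X \right)} = \frac{2 X}{2 X} = 2 X \frac{1}{2 X} = 1$)
$y{\left(d \right)} = -1 + d$
$80 + y{\left(13 \right)} t{\left(H{\left(4,0 \right)} - 4 \right)} = 80 + \left(-1 + 13\right) 1 = 80 + 12 \cdot 1 = 80 + 12 = 92$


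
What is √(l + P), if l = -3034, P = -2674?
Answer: 2*I*√1427 ≈ 75.551*I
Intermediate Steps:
√(l + P) = √(-3034 - 2674) = √(-5708) = 2*I*√1427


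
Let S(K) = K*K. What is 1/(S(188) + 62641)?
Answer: 1/97985 ≈ 1.0206e-5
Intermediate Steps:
S(K) = K**2
1/(S(188) + 62641) = 1/(188**2 + 62641) = 1/(35344 + 62641) = 1/97985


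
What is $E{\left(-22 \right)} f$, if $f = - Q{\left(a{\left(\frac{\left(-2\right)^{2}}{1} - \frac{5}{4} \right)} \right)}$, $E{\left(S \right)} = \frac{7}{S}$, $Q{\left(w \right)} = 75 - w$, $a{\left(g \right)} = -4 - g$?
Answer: $\frac{2289}{88} \approx 26.011$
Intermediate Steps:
$f = - \frac{327}{4}$ ($f = - (75 - \left(-4 - \left(\frac{\left(-2\right)^{2}}{1} - \frac{5}{4}\right)\right)) = - (75 - \left(-4 - \left(4 \cdot 1 - \frac{5}{4}\right)\right)) = - (75 - \left(-4 - \left(4 - \frac{5}{4}\right)\right)) = - (75 - \left(-4 - \frac{11}{4}\right)) = - (75 - - \frac{27}{4}) = - (75 + \frac{27}{4}) = \left(-1\right) \frac{327}{4} = - \frac{327}{4} \approx -81.75$)
$E{\left(-22 \right)} f = \frac{7}{-22} \left(- \frac{327}{4}\right) = 7 \left(- \frac{1}{22}\right) \left(- \frac{327}{4}\right) = \left(- \frac{7}{22}\right) \left(- \frac{327}{4}\right) = \frac{2289}{88}$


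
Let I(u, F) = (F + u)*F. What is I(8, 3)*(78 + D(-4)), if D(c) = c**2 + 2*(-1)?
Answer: 3036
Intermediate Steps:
D(c) = -2 + c**2 (D(c) = c**2 - 2 = -2 + c**2)
I(u, F) = F*(F + u)
I(8, 3)*(78 + D(-4)) = (3*(3 + 8))*(78 + (-2 + (-4)**2)) = (3*11)*(78 + (-2 + 16)) = 33*(78 + 14) = 33*92 = 3036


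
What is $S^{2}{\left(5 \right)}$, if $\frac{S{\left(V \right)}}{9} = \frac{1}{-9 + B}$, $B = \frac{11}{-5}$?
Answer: $\frac{2025}{3136} \approx 0.64573$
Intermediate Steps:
$B = - \frac{11}{5}$ ($B = 11 \left(- \frac{1}{5}\right) = - \frac{11}{5} \approx -2.2$)
$S{\left(V \right)} = - \frac{45}{56}$ ($S{\left(V \right)} = \frac{9}{-9 - \frac{11}{5}} = \frac{9}{- \frac{56}{5}} = 9 \left(- \frac{5}{56}\right) = - \frac{45}{56}$)
$S^{2}{\left(5 \right)} = \left(- \frac{45}{56}\right)^{2} = \frac{2025}{3136}$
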